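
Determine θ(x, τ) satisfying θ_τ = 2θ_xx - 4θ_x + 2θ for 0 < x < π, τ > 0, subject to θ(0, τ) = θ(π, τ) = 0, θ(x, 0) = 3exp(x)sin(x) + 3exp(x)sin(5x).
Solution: Substitute θ = exp(x)u, i.e. u = exp(-x)θ.
By the product rule, θ_x = exp(x)(u_x + u), θ_xx = exp(x)(u_xx + 2u_x + u), θ_τ = exp(x)u_τ.
Substituting into the PDE and dividing by exp(x): u_τ = 2(u_xx + 2u_x + u) - 4(u_x + u) + 2u.
The lower-order terms cancel, leaving the standard heat equation u_τ = 2u_xx.
Initial data for u: u(x,0) = exp(-x)θ(x,0) = 3sin(x) + 3sin(5x). The boundary conditions carry over: u(0,τ) = u(π,τ) = 0.
Solve for u:
  Using separation of variables u = X(x)G(τ):
  Eigenfunctions: sin(nx), n = 1, 2, 3, ...
  General solution: u(x, τ) = Σ c_n sin(nx) exp(-2n² τ)
  Matching u(x,0) = 3sin(x) + 3sin(5x) term by term: c_1=3, c_5=3.
Hence u(x,τ) = 3exp(-2τ)sin(x) + 3exp(-50τ)sin(5x).
Transform back: θ(x,τ) = exp(x)u(x,τ).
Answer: θ(x, τ) = 3exp(x)exp(-2τ)sin(x) + 3exp(x)exp(-50τ)sin(5x)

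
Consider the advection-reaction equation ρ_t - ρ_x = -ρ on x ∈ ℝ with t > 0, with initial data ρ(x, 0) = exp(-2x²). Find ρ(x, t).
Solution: Substitute ρ = exp(-t)u.
Then ρ_t = exp(-t)(u_t - u), ρ_x = exp(-t)u_x; substituting and dividing by exp(-t), the lower-order terms cancel: u_t - u_x = 0 (standard advection equation).
Data for u: u(x,0) = ρ(x,0) = exp(-2x²).
By characteristics (dx/dt = -1), u(x,t) = f(x + t) with f = u(·, 0).
So u(x,t) = exp(-2(t + x)²), and ρ(x,t) = exp(-t)u(x,t).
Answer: ρ(x, t) = exp(-t)exp(-2(t + x)²)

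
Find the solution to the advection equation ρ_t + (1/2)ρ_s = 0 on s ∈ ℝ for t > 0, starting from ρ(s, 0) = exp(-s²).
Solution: By method of characteristics (waves move right with speed 1/2):
Along characteristics s - (1/2)t = const, ρ is constant, so ρ(s,t) = f(s - (1/2)t) with f = ρ(·, 0).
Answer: ρ(s, t) = exp(-(s - t/2)²)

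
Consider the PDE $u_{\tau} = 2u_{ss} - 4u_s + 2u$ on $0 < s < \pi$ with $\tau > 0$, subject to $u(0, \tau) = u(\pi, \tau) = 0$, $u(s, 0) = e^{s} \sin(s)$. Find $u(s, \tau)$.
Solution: Substitute $u = e^{s}w$, i.e. $w = e^{-s}u$.
By the product rule, $u_s = e^{s}(w_s + w)$, $u_{ss} = e^{s}(w_{ss} + 2w_s + w)$, $u_{\tau} = e^{s}w_{\tau}$.
Substituting into the PDE and dividing by $e^{s}$: $w_{\tau} = 2(w_{ss} + 2w_s + w) - 4(w_s + w) + 2w$.
The lower-order terms cancel, leaving the standard heat equation $w_{\tau} = 2w_{ss}$.
Initial data for $w$: $w(s,0) = e^{-s}u(s,0) = \sin(s)$. The boundary conditions carry over: $w(0,\tau) = w(\pi,\tau) = 0$.
Solve for $w$:
  Using separation of variables $w = X(s)T(\tau)$:
  Eigenfunctions: $\sin(ns)$, $n = 1, 2, 3, \ldots$
  General solution: $w(s, \tau) = \sum c_n \sin(ns) e^{-2n^2 \tau}$
  Matching $w(s,0) = \sin(s)$ term by term: $c_1=1$.
Hence $w(s,\tau) = e^{-2 \tau} \sin(s)$.
Transform back: $u(s,\tau) = e^{s}w(s,\tau)$.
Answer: $u(s, \tau) = e^{-2 \tau} e^{s} \sin(s)$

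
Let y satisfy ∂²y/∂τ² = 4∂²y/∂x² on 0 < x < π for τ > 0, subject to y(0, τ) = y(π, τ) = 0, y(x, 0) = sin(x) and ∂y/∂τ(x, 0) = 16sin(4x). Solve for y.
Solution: Using separation of variables y = X(x)T(τ):
Eigenfunctions: sin(nx), n = 1, 2, 3, ...
General solution: y(x, τ) = Σ [A_n cos(2n τ) + B_n sin(2n τ)] sin(nx)
From y(x,0) = sin(x): A_1=1. From y_τ(x,0) = 16sin(4x), using y_τ(x,0) = Σ ω_n B_n sin(nx) with ω_n = 2n: B_4 = 16/8 = 2.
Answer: y(x, τ) = sin(x)cos(2τ) + 2sin(4x)sin(8τ)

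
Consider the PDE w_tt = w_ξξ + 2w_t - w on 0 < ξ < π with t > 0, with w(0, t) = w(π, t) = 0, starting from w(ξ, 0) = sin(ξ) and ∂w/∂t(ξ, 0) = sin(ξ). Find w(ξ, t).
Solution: Substitute w = exp(t)u.
Then w_t = exp(t)(u_t + u), w_tt = exp(t)(u_tt + 2u_t + u), w_ξξ = exp(t)u_ξξ; substituting and dividing by exp(t), the lower-order terms cancel: u_tt = u_ξξ (standard wave equation).
Data for u: u(ξ,0) = w(ξ,0) = sin(ξ); u_t(ξ,0) = w_t(ξ,0) - w(ξ,0) = 0. The boundary conditions carry over: u(0,t) = u(π,t) = 0.
Separating variables: u = Σ [A_n cos(ω_n t) + B_n sin(ω_n t)] sin(nξ), ω_n = n. From ICs: A_1=1.
So u(ξ,t) = sin(ξ)cos(t), and w(ξ,t) = exp(t)u(ξ,t).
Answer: w(ξ, t) = exp(t)sin(ξ)cos(t)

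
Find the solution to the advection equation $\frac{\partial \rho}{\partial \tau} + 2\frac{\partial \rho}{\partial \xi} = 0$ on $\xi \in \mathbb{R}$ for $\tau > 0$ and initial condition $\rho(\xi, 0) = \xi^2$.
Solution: By characteristics ($d\xi/d\tau = 2$), $\rho(\xi,\tau) = f(\xi - 2\tau)$ with $f = \rho( \cdot , 0)$.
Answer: $\rho(\xi, \tau) = 4 \tau^2 - 4 \tau \xi + \xi^2$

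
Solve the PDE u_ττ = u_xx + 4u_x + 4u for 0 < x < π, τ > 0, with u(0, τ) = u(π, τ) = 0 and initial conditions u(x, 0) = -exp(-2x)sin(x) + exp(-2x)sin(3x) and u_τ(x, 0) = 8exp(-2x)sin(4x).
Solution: Substitute u = exp(-2x)w.
Then u_x = exp(-2x)(w_x - 2w), u_xx = exp(-2x)(w_xx - 4w_x + 4w), u_ττ = exp(-2x)w_ττ; substituting and dividing by exp(-2x), the lower-order terms cancel: w_ττ = w_xx (standard wave equation).
Data for w: w(x,0) = exp(2x)u(x,0) = -sin(x) + sin(3x); w_τ(x,0) = exp(2x)u_τ(x,0) = 8sin(4x). The boundary conditions carry over: w(0,τ) = w(π,τ) = 0.
Separating variables: w = Σ [A_n cos(ω_n τ) + B_n sin(ω_n τ)] sin(nx), ω_n = n. From ICs (B_n = velocity coefficient / ω_n): A_1=-1, A_3=1, B_4=2.
So w(x,τ) = -sin(x)cos(τ) + sin(3x)cos(3τ) + 2sin(4x)sin(4τ), and u(x,τ) = exp(-2x)w(x,τ).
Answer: u(x, τ) = -exp(-2x)sin(x)cos(τ) + exp(-2x)sin(3x)cos(3τ) + 2exp(-2x)sin(4x)sin(4τ)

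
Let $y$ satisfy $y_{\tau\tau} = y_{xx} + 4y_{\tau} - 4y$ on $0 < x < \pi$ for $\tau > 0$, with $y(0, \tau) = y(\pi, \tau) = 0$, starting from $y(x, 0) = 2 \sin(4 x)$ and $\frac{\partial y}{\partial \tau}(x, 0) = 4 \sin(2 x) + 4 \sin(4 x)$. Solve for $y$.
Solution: Substitute $y = e^{2\tau}u$, i.e. $u = e^{-2\tau}y$.
By the product rule, $y_{\tau} = e^{2\tau}(u_{\tau} + 2u)$, $y_{\tau\tau} = e^{2\tau}(u_{\tau\tau} + 4u_{\tau} + 4u)$, $y_{xx} = e^{2\tau}u_{xx}$.
Substituting into the PDE and dividing by $e^{2\tau}$: $u_{\tau\tau} + 4u_{\tau} + 4u = u_{xx} + 4(u_{\tau} + 2u) - 4u$.
The lower-order terms cancel, leaving the standard wave equation $u_{\tau\tau} = u_{xx}$.
Initial data for $u$: $u(x,0) = y(x,0) = 2 \sin(4 x)$; $u_{\tau}(x,0) = y_{\tau}(x,0) - 2y(x,0) = 4 \sin(2 x)$. The boundary conditions carry over: $u(0,\tau) = u(\pi,\tau) = 0$.
Solve for $u$:
  Using separation of variables $u = X(x)T(\tau)$:
  Eigenfunctions: $\sin(nx)$, $n = 1, 2, 3, \ldots$
  General solution: $u(x, \tau) = \sum [A_n \cos(n \tau) + B_n \sin(n \tau)] \sin(nx)$
  From $u(x,0) = 2 \sin(4 x)$: $A_4=2$. From $u_{\tau}(x,0) = 4 \sin(2 x)$, using $u_{\tau}(x,0) = \sum \omega_n B_n \sin(nx)$ with $\omega_n = n$: $B_2 = 4/2 = 2$.
Hence $u(x,\tau) = 2 \sin(2 x) \sin(2 \tau) + 2 \sin(4 x) \cos(4 \tau)$.
Transform back: $y(x,\tau) = e^{2\tau}u(x,\tau)$.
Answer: $y(x, \tau) = 2 e^{2 \tau} \sin(2 \tau) \sin(2 x) + 2 e^{2 \tau} \sin(4 x) \cos(4 \tau)$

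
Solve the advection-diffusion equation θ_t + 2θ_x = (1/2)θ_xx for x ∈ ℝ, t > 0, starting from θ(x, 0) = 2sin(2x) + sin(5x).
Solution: Change to a moving frame: let η = x - 2t, σ = t and write θ(x,t) = u(η,σ).
By the chain rule θ_t = u_σ - 2u_η, θ_x = u_η, θ_xx = u_ηη.
Then θ_t + 2θ_x = u_σ: the advection term cancels and the PDE becomes the heat equation u_σ = (1/2)u_ηη on η ∈ ℝ.
Initial data: u(η,0) = θ(η,0) = 2sin(2η) + sin(5η).
On η ∈ ℝ each mode satisfies (sin(nη))″ = -n² sin(nη), so exp(-n²σ/2) sin(nη) solves the heat equation; by superposition u(η,σ) = Σ c_n exp(-n²σ/2) sin(nη).
Reading off the coefficients: c_2=2, c_5=1, so u(η,σ) = 2exp(-2σ)sin(2η) + exp(-25σ/2)sin(5η).
Substituting back η = x - 2t, σ = t: θ(x,t) = u(x - 2t, t).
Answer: θ(x, t) = -2exp(-2t)sin(4t - 2x) - exp(-25t/2)sin(10t - 5x)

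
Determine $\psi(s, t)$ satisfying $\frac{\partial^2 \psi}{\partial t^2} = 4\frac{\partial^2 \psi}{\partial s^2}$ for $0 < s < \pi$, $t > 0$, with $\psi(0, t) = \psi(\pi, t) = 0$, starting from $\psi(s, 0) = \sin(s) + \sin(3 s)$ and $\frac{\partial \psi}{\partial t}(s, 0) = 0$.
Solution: Separating variables: $\psi = \sum [A_n \cos(\omega_n t) + B_n \sin(\omega_n t)] \sin(ns)$, $\omega_n = 2n$. From ICs: $A_1=1, A_3=1$.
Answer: $\psi(s, t) = \sin(s) \cos(2 t) + \sin(3 s) \cos(6 t)$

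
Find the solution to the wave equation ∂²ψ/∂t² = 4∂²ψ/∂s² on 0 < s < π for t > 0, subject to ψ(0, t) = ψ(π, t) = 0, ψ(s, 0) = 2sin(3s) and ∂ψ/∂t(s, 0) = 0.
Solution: Separating variables: ψ = Σ [A_n cos(ω_n t) + B_n sin(ω_n t)] sin(ns), ω_n = 2n. From ICs: A_3=2.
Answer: ψ(s, t) = 2sin(3s)cos(6t)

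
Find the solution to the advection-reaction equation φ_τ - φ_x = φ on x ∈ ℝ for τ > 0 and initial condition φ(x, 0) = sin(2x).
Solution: Substitute φ = exp(τ)u.
Then φ_τ = exp(τ)(u_τ + u), φ_x = exp(τ)u_x; substituting and dividing by exp(τ), the lower-order terms cancel: u_τ - u_x = 0 (standard advection equation).
Data for u: u(x,0) = φ(x,0) = sin(2x).
By characteristics (dx/dτ = -1), u(x,τ) = f(x + τ) with f = u(·, 0).
So u(x,τ) = sin(2x + 2τ), and φ(x,τ) = exp(τ)u(x,τ).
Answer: φ(x, τ) = exp(τ)sin(2x + 2τ)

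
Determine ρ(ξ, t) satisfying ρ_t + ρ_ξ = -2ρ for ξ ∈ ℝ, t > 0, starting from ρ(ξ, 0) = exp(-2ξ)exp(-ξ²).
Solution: Substitute ρ = exp(-2ξ)u.
Then ρ_ξ = exp(-2ξ)(u_ξ - 2u), ρ_t = exp(-2ξ)u_t; substituting and dividing by exp(-2ξ), the lower-order terms cancel: u_t + u_ξ = 0 (standard advection equation).
Data for u: u(ξ,0) = exp(2ξ)ρ(ξ,0) = exp(-ξ²).
By characteristics (dξ/dt = 1), u(ξ,t) = f(ξ - t) with f = u(·, 0).
So u(ξ,t) = exp(-(-t + ξ)²), and ρ(ξ,t) = exp(-2ξ)u(ξ,t).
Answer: ρ(ξ, t) = exp(-2ξ)exp(-(-t + ξ)²)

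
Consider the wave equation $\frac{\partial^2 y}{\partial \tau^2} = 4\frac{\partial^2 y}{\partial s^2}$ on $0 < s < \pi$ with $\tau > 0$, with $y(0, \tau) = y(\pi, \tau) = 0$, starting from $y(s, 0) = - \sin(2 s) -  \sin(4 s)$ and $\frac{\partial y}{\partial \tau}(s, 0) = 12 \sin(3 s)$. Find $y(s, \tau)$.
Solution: Separating variables: $y = \sum [A_n \cos(\omega_n \tau) + B_n \sin(\omega_n \tau)] \sin(ns)$, $\omega_n = 2n$. From ICs ($B_n$ = velocity coefficient / $\omega_n$): $A_2=-1, A_4=-1, B_3=2$.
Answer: $y(s, \tau) = 2 \sin(6 \tau) \sin(3 s) -  \sin(2 s) \cos(4 \tau) -  \sin(4 s) \cos(8 \tau)$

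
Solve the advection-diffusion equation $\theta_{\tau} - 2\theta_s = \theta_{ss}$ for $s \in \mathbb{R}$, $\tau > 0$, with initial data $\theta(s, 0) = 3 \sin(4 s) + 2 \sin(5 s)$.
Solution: Moving frame: $\eta = s + 2\tau$, $\sigma = \tau$, $\theta = u(\eta,\sigma)$, so $\theta_{\tau} = u_{\sigma} + 2u_{\eta}$ and $\theta_{ss} = u_{\eta\eta}$.
Hence $\theta_{\tau} - 2\theta_s = u_{\sigma}$ and the PDE becomes the heat equation $u_{\sigma} = u_{\eta\eta}$ on $\eta \in \mathbb{R}$.
Initial data: $u(\eta,0) = \theta(\eta,0) = 3 \sin(4 \eta) + 2 \sin(5 \eta)$. Each mode $\sin(n\eta)$ decays as $e^{-n^2\sigma}$ on $\mathbb{R}$, so $u(\eta,\sigma) = \sum c_n e^{-n^2\sigma} \sin(n\eta)$ with $c_4=3, c_5=2$: $u(\eta,\sigma) = 3 e^{-16 \sigma} \sin(4 \eta) + 2 e^{-25 \sigma} \sin(5 \eta)$.
Substituting back: $\theta(s,\tau) = u(s + 2\tau, \tau)$.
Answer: $\theta(s, \tau) = 3 e^{-16 \tau} \sin(8 \tau + 4 s) + 2 e^{-25 \tau} \sin(10 \tau + 5 s)$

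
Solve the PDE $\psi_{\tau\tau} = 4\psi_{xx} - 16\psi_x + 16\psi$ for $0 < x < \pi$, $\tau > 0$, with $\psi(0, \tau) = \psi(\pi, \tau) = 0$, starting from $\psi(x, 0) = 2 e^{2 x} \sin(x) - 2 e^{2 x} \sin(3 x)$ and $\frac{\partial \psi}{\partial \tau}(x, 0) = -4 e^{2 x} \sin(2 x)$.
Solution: Substitute $\psi = e^{2x}u$.
Then $\psi_x = e^{2x}(u_x + 2u)$, $\psi_{xx} = e^{2x}(u_{xx} + 4u_x + 4u)$, $\psi_{\tau\tau} = e^{2x}u_{\tau\tau}$; substituting and dividing by $e^{2x}$, the lower-order terms cancel: $u_{\tau\tau} = 4u_{xx}$ (standard wave equation).
Data for $u$: $u(x,0) = e^{-2x}\psi(x,0) = 2 \sin(x) - 2 \sin(3 x)$; $u_{\tau}(x,0) = e^{-2x}\psi_{\tau}(x,0) = -4 \sin(2 x)$. The boundary conditions carry over: $u(0,\tau) = u(\pi,\tau) = 0$.
Separating variables: $u = \sum [A_n \cos(\omega_n \tau) + B_n \sin(\omega_n \tau)] \sin(nx)$, $\omega_n = 2n$. From ICs ($B_n$ = velocity coefficient / $\omega_n$): $A_1=2, A_3=-2, B_2=-1$.
So $u(x,\tau) = 2 \sin(x) \cos(2 \tau) - \sin(2 x) \sin(4 \tau) - 2 \sin(3 x) \cos(6 \tau)$, and $\psi(x,\tau) = e^{2x}u(x,\tau)$.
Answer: $\psi(x, \tau) = - e^{2 x} \sin(4 \tau) \sin(2 x) + 2 e^{2 x} \sin(x) \cos(2 \tau) - 2 e^{2 x} \sin(3 x) \cos(6 \tau)$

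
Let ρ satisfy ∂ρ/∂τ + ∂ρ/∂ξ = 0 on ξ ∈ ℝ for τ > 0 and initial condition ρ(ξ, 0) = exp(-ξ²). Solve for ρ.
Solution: By method of characteristics (waves move right with speed 1):
Along characteristics ξ - τ = const, ρ is constant, so ρ(ξ,τ) = f(ξ - τ) with f = ρ(·, 0).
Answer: ρ(ξ, τ) = exp(-(ξ - τ)²)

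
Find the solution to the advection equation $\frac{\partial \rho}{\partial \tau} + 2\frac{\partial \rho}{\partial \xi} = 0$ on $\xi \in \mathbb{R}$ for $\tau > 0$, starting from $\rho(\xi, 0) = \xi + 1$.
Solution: By method of characteristics (waves move right with speed 2):
Along characteristics $\xi - 2\tau =$ const, $\rho$ is constant, so $\rho(\xi,\tau) = f(\xi - 2\tau)$ with $f = \rho( \cdot , 0)$.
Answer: $\rho(\xi, \tau) = -2 \tau + \xi + 1$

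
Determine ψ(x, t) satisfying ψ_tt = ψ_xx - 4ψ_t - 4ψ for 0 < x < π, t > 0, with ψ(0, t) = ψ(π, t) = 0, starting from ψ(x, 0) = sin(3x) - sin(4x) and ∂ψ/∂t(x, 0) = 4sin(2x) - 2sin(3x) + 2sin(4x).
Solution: Substitute ψ = exp(-2t)u.
Then ψ_t = exp(-2t)(u_t - 2u), ψ_tt = exp(-2t)(u_tt - 4u_t + 4u), ψ_xx = exp(-2t)u_xx; substituting and dividing by exp(-2t), the lower-order terms cancel: u_tt = u_xx (standard wave equation).
Data for u: u(x,0) = ψ(x,0) = sin(3x) - sin(4x); u_t(x,0) = ψ_t(x,0) + 2ψ(x,0) = 4sin(2x). The boundary conditions carry over: u(0,t) = u(π,t) = 0.
Separating variables: u = Σ [A_n cos(ω_n t) + B_n sin(ω_n t)] sin(nx), ω_n = n. From ICs (B_n = velocity coefficient / ω_n): A_3=1, A_4=-1, B_2=2.
So u(x,t) = 2sin(2t)sin(2x) + sin(3x)cos(3t) - sin(4x)cos(4t), and ψ(x,t) = exp(-2t)u(x,t).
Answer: ψ(x, t) = 2exp(-2t)sin(2t)sin(2x) + exp(-2t)sin(3x)cos(3t) - exp(-2t)sin(4x)cos(4t)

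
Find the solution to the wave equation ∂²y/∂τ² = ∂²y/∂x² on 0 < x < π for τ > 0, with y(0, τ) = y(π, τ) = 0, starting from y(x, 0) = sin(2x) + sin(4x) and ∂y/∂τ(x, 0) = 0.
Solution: Separating variables: y = Σ [A_n cos(ω_n τ) + B_n sin(ω_n τ)] sin(nx), ω_n = n. From ICs: A_2=1, A_4=1.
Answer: y(x, τ) = sin(2x)cos(2τ) + sin(4x)cos(4τ)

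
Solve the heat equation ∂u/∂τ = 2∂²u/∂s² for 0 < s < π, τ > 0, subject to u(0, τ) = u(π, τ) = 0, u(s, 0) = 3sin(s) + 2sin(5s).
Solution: Using separation of variables u = X(s)T(τ):
Eigenfunctions: sin(ns), n = 1, 2, 3, ...
General solution: u(s, τ) = Σ c_n sin(ns) exp(-2n² τ)
Matching u(s,0) = 3sin(s) + 2sin(5s) term by term: c_1=3, c_5=2.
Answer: u(s, τ) = 3exp(-2τ)sin(s) + 2exp(-50τ)sin(5s)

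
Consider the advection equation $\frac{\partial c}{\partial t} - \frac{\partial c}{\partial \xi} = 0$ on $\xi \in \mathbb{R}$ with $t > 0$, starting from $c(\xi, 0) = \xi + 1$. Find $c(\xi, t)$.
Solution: By characteristics ($d\xi/dt = -1$), $c(\xi,t) = f(\xi + t)$ with $f = c( \cdot , 0)$.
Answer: $c(\xi, t) = \xi + t + 1$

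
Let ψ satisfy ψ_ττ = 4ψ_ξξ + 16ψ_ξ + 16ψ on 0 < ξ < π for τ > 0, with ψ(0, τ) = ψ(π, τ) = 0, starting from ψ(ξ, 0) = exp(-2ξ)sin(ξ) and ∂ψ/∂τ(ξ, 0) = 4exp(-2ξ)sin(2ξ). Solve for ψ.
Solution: Substitute ψ = exp(-2ξ)u.
Then ψ_ξ = exp(-2ξ)(u_ξ - 2u), ψ_ξξ = exp(-2ξ)(u_ξξ - 4u_ξ + 4u), ψ_ττ = exp(-2ξ)u_ττ; substituting and dividing by exp(-2ξ), the lower-order terms cancel: u_ττ = 4u_ξξ (standard wave equation).
Data for u: u(ξ,0) = exp(2ξ)ψ(ξ,0) = sin(ξ); u_τ(ξ,0) = exp(2ξ)ψ_τ(ξ,0) = 4sin(2ξ). The boundary conditions carry over: u(0,τ) = u(π,τ) = 0.
Separating variables: u = Σ [A_n cos(ω_n τ) + B_n sin(ω_n τ)] sin(nξ), ω_n = 2n. From ICs (B_n = velocity coefficient / ω_n): A_1=1, B_2=1.
So u(ξ,τ) = sin(ξ)cos(2τ) + sin(2ξ)sin(4τ), and ψ(ξ,τ) = exp(-2ξ)u(ξ,τ).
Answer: ψ(ξ, τ) = exp(-2ξ)sin(ξ)cos(2τ) + exp(-2ξ)sin(2ξ)sin(4τ)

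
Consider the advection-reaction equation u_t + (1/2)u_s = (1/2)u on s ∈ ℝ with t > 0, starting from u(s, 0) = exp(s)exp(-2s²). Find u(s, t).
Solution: Substitute u = exp(s)w.
Then u_s = exp(s)(w_s + w), u_t = exp(s)w_t; substituting and dividing by exp(s), the lower-order terms cancel: w_t + (1/2)w_s = 0 (standard advection equation).
Data for w: w(s,0) = exp(-s)u(s,0) = exp(-2s²).
By characteristics (ds/dt = 1/2), w(s,t) = f(s - (1/2)t) with f = w(·, 0).
So w(s,t) = exp(-2(s - t/2)²), and u(s,t) = exp(s)w(s,t).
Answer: u(s, t) = exp(s)exp(-2(s - t/2)²)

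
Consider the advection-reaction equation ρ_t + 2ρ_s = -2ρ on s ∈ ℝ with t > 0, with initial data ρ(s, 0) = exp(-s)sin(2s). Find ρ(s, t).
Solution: Substitute ρ = exp(-s)u.
Then ρ_s = exp(-s)(u_s - u), ρ_t = exp(-s)u_t; substituting and dividing by exp(-s), the lower-order terms cancel: u_t + 2u_s = 0 (standard advection equation).
Data for u: u(s,0) = exp(s)ρ(s,0) = sin(2s).
By characteristics (ds/dt = 2), u(s,t) = f(s - 2t) with f = u(·, 0).
So u(s,t) = sin(2s - 4t), and ρ(s,t) = exp(-s)u(s,t).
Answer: ρ(s, t) = exp(-s)sin(2s - 4t)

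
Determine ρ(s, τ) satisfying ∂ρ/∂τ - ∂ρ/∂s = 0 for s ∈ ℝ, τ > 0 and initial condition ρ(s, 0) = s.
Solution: By method of characteristics (waves move left with speed 1):
Along characteristics s + τ = const, ρ is constant, so ρ(s,τ) = f(s + τ) with f = ρ(·, 0).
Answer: ρ(s, τ) = s + τ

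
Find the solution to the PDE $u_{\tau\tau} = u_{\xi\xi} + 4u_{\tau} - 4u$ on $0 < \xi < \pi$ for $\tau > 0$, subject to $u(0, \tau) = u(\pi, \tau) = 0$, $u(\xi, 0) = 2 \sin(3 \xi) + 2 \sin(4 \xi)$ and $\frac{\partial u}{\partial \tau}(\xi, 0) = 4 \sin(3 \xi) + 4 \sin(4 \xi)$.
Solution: Substitute $u = e^{2\tau}w$.
Then $u_{\tau} = e^{2\tau}(w_{\tau} + 2w)$, $u_{\tau\tau} = e^{2\tau}(w_{\tau\tau} + 4w_{\tau} + 4w)$, $u_{\xi\xi} = e^{2\tau}w_{\xi\xi}$; substituting and dividing by $e^{2\tau}$, the lower-order terms cancel: $w_{\tau\tau} = w_{\xi\xi}$ (standard wave equation).
Data for $w$: $w(\xi,0) = u(\xi,0) = 2 \sin(3 \xi) + 2 \sin(4 \xi)$; $w_{\tau}(\xi,0) = u_{\tau}(\xi,0) - 2u(\xi,0) = 0$. The boundary conditions carry over: $w(0,\tau) = w(\pi,\tau) = 0$.
Separating variables: $w = \sum [A_n \cos(\omega_n \tau) + B_n \sin(\omega_n \tau)] \sin(n\xi)$, $\omega_n = n$. From ICs: $A_3=2, A_4=2$.
So $w(\xi,\tau) = 2 \sin(3 \xi) \cos(3 \tau) + 2 \sin(4 \xi) \cos(4 \tau)$, and $u(\xi,\tau) = e^{2\tau}w(\xi,\tau)$.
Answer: $u(\xi, \tau) = 2 e^{2 \tau} \sin(3 \xi) \cos(3 \tau) + 2 e^{2 \tau} \sin(4 \xi) \cos(4 \tau)$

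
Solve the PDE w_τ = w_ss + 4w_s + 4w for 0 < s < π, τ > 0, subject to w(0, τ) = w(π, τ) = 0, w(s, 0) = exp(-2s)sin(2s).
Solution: Substitute w = exp(-2s)u, i.e. u = exp(2s)w.
By the product rule, w_s = exp(-2s)(u_s - 2u), w_ss = exp(-2s)(u_ss - 4u_s + 4u), w_τ = exp(-2s)u_τ.
Substituting into the PDE and dividing by exp(-2s): u_τ = (u_ss - 4u_s + 4u) + 4(u_s - 2u) + 4u.
The lower-order terms cancel, leaving the standard heat equation u_τ = u_ss.
Initial data for u: u(s,0) = exp(2s)w(s,0) = sin(2s). The boundary conditions carry over: u(0,τ) = u(π,τ) = 0.
Solve for u:
  Using separation of variables u = X(s)T(τ):
  Eigenfunctions: sin(ns), n = 1, 2, 3, ...
  General solution: u(s, τ) = Σ c_n sin(ns) exp(-n² τ)
  Matching u(s,0) = sin(2s) term by term: c_2=1.
Hence u(s,τ) = exp(-4τ)sin(2s).
Transform back: w(s,τ) = exp(-2s)u(s,τ).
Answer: w(s, τ) = exp(-2s)exp(-4τ)sin(2s)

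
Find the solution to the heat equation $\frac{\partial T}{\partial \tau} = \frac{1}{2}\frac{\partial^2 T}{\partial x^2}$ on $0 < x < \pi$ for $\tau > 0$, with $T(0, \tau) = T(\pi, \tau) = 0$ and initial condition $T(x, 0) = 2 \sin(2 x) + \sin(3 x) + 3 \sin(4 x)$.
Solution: Separating variables: $T = \sum c_n e^{-n^2\tau/2} \sin(nx)$. From $T(x,0) = 2 \sin(2 x) + \sin(3 x) + 3 \sin(4 x)$: $c_2=2, c_3=1, c_4=3$.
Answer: $T(x, \tau) = 2 e^{-2 \tau} \sin(2 x) + 3 e^{-8 \tau} \sin(4 x) + e^{-9 \tau/2} \sin(3 x)$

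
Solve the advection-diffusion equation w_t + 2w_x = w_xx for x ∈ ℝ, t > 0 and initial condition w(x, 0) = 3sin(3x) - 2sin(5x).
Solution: Change to a moving frame: let η = x - 2t, σ = t and write w(x,t) = u(η,σ).
By the chain rule w_t = u_σ - 2u_η, w_x = u_η, w_xx = u_ηη.
Then w_t + 2w_x = u_σ: the advection term cancels and the PDE becomes the heat equation u_σ = u_ηη on η ∈ ℝ.
Initial data: u(η,0) = w(η,0) = 3sin(3η) - 2sin(5η).
On η ∈ ℝ each mode satisfies (sin(nη))″ = -n² sin(nη), so exp(-n²σ) sin(nη) solves the heat equation; by superposition u(η,σ) = Σ c_n exp(-n²σ) sin(nη).
Reading off the coefficients: c_3=3, c_5=-2, so u(η,σ) = 3exp(-9σ)sin(3η) - 2exp(-25σ)sin(5η).
Substituting back η = x - 2t, σ = t: w(x,t) = u(x - 2t, t).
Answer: w(x, t) = -3exp(-9t)sin(6t - 3x) + 2exp(-25t)sin(10t - 5x)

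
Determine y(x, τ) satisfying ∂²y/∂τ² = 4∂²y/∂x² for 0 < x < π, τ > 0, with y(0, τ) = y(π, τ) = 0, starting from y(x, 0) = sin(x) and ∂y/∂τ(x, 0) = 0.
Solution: Using separation of variables y = X(x)T(τ):
Eigenfunctions: sin(nx), n = 1, 2, 3, ...
General solution: y(x, τ) = Σ [A_n cos(2n τ) + B_n sin(2n τ)] sin(nx)
From y(x,0) = sin(x): A_1=1. From y_τ(x,0) = 0: all B_n = 0.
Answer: y(x, τ) = sin(x)cos(2τ)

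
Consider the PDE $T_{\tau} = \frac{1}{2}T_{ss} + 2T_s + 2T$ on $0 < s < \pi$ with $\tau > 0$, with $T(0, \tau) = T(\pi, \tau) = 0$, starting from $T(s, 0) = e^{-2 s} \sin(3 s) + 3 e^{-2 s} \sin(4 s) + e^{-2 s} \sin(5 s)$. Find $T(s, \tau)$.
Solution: Substitute $T = e^{-2s}u$, i.e. $u = e^{2s}T$.
By the product rule, $T_s = e^{-2s}(u_s - 2u)$, $T_{ss} = e^{-2s}(u_{ss} - 4u_s + 4u)$, $T_{\tau} = e^{-2s}u_{\tau}$.
Substituting into the PDE and dividing by $e^{-2s}$: $u_{\tau} = \frac{1}{2}(u_{ss} - 4u_s + 4u) + 2(u_s - 2u) + 2u$.
The lower-order terms cancel, leaving the standard heat equation $u_{\tau} = \frac{1}{2}u_{ss}$.
Initial data for $u$: $u(s,0) = e^{2s}T(s,0) = \sin(3 s) + 3 \sin(4 s) + \sin(5 s)$. The boundary conditions carry over: $u(0,\tau) = u(\pi,\tau) = 0$.
Solve for $u$:
  Using separation of variables $u = X(s)G(\tau)$:
  Eigenfunctions: $\sin(ns)$, $n = 1, 2, 3, \ldots$
  General solution: $u(s, \tau) = \sum c_n \sin(ns) e^{-n^2 \tau/2}$
  Matching $u(s,0) = \sin(3 s) + 3 \sin(4 s) + \sin(5 s)$ term by term: $c_3=1, c_4=3, c_5=1$.
Hence $u(s,\tau) = 3 e^{-8 \tau} \sin(4 s) + e^{-9 \tau/2} \sin(3 s) + e^{-25 \tau/2} \sin(5 s)$.
Transform back: $T(s,\tau) = e^{-2s}u(s,\tau)$.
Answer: $T(s, \tau) = 3 e^{-8 \tau} e^{-2 s} \sin(4 s) + e^{-9 \tau/2} e^{-2 s} \sin(3 s) + e^{-25 \tau/2} e^{-2 s} \sin(5 s)$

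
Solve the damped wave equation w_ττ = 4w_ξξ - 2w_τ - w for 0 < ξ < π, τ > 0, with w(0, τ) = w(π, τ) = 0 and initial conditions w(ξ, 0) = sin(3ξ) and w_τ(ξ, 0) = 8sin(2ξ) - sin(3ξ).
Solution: Substitute w = exp(-τ)u, i.e. u = exp(τ)w.
By the product rule, w_τ = exp(-τ)(u_τ - u), w_ττ = exp(-τ)(u_ττ - 2u_τ + u), w_ξξ = exp(-τ)u_ξξ.
Substituting into the PDE and dividing by exp(-τ): u_ττ - 2u_τ + u = 4u_ξξ - 2(u_τ - u) - u.
The lower-order terms cancel, leaving the standard wave equation u_ττ = 4u_ξξ.
Initial data for u: u(ξ,0) = w(ξ,0) = sin(3ξ); u_τ(ξ,0) = w_τ(ξ,0) + w(ξ,0) = 8sin(2ξ). The boundary conditions carry over: u(0,τ) = u(π,τ) = 0.
Solve for u:
  Using separation of variables u = X(ξ)T(τ):
  Eigenfunctions: sin(nξ), n = 1, 2, 3, ...
  General solution: u(ξ, τ) = Σ [A_n cos(2n τ) + B_n sin(2n τ)] sin(nξ)
  From u(ξ,0) = sin(3ξ): A_3=1. From u_τ(ξ,0) = 8sin(2ξ), using u_τ(ξ,0) = Σ ω_n B_n sin(nξ) with ω_n = 2n: B_2 = 8/4 = 2.
Hence u(ξ,τ) = 2sin(2ξ)sin(4τ) + sin(3ξ)cos(6τ).
Transform back: w(ξ,τ) = exp(-τ)u(ξ,τ).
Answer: w(ξ, τ) = 2exp(-τ)sin(2ξ)sin(4τ) + exp(-τ)sin(3ξ)cos(6τ)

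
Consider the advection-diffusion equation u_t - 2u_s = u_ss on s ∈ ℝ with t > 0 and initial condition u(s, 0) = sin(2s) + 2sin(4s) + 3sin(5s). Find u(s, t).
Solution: Change to a moving frame: let η = s + 2t, σ = t and write u(s,t) = w(η,σ).
By the chain rule u_t = w_σ + 2w_η, u_s = w_η, u_ss = w_ηη.
Then u_t - 2u_s = w_σ: the advection term cancels and the PDE becomes the heat equation w_σ = w_ηη on η ∈ ℝ.
Initial data: w(η,0) = u(η,0) = sin(2η) + 2sin(4η) + 3sin(5η).
On η ∈ ℝ each mode satisfies (sin(nη))″ = -n² sin(nη), so exp(-n²σ) sin(nη) solves the heat equation; by superposition w(η,σ) = Σ c_n exp(-n²σ) sin(nη).
Reading off the coefficients: c_2=1, c_4=2, c_5=3, so w(η,σ) = exp(-4σ)sin(2η) + 2exp(-16σ)sin(4η) + 3exp(-25σ)sin(5η).
Substituting back η = s + 2t, σ = t: u(s,t) = w(s + 2t, t).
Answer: u(s, t) = exp(-4t)sin(2s + 4t) + 2exp(-16t)sin(4s + 8t) + 3exp(-25t)sin(5s + 10t)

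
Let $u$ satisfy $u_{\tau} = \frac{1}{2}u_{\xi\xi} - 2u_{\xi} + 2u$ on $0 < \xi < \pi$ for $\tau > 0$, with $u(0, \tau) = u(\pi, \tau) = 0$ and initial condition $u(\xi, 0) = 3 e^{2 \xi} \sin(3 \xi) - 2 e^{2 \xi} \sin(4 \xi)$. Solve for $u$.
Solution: Substitute $u = e^{2\xi}w$, i.e. $w = e^{-2\xi}u$.
By the product rule, $u_{\xi} = e^{2\xi}(w_{\xi} + 2w)$, $u_{\xi\xi} = e^{2\xi}(w_{\xi\xi} + 4w_{\xi} + 4w)$, $u_{\tau} = e^{2\xi}w_{\tau}$.
Substituting into the PDE and dividing by $e^{2\xi}$: $w_{\tau} = \frac{1}{2}(w_{\xi\xi} + 4w_{\xi} + 4w) - 2(w_{\xi} + 2w) + 2w$.
The lower-order terms cancel, leaving the standard heat equation $w_{\tau} = \frac{1}{2}w_{\xi\xi}$.
Initial data for $w$: $w(\xi,0) = e^{-2\xi}u(\xi,0) = 3 \sin(3 \xi) - 2 \sin(4 \xi)$. The boundary conditions carry over: $w(0,\tau) = w(\pi,\tau) = 0$.
Solve for $w$:
  Using separation of variables $w = X(\xi)T(\tau)$:
  Eigenfunctions: $\sin(n\xi)$, $n = 1, 2, 3, \ldots$
  General solution: $w(\xi, \tau) = \sum c_n \sin(n\xi) e^{-n^2 \tau/2}$
  Matching $w(\xi,0) = 3 \sin(3 \xi) - 2 \sin(4 \xi)$ term by term: $c_3=3, c_4=-2$.
Hence $w(\xi,\tau) = -2 e^{-8 \tau} \sin(4 \xi) + 3 e^{-9 \tau/2} \sin(3 \xi)$.
Transform back: $u(\xi,\tau) = e^{2\xi}w(\xi,\tau)$.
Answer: $u(\xi, \tau) = -2 e^{-8 \tau} e^{2 \xi} \sin(4 \xi) + 3 e^{-9 \tau/2} e^{2 \xi} \sin(3 \xi)$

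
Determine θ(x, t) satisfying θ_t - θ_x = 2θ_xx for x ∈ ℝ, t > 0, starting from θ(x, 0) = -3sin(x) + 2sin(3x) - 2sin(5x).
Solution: Moving frame: η = x + t, σ = t, θ = u(η,σ), so θ_t = u_σ + u_η and θ_xx = u_ηη.
Hence θ_t - θ_x = u_σ and the PDE becomes the heat equation u_σ = 2u_ηη on η ∈ ℝ.
Initial data: u(η,0) = θ(η,0) = -3sin(η) + 2sin(3η) - 2sin(5η). Each mode sin(nη) decays as exp(-2n²σ) on ℝ, so u(η,σ) = Σ c_n exp(-2n²σ) sin(nη) with c_1=-3, c_3=2, c_5=-2: u(η,σ) = -3exp(-2σ)sin(η) + 2exp(-18σ)sin(3η) - 2exp(-50σ)sin(5η).
Substituting back: θ(x,t) = u(x + t, t).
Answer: θ(x, t) = -3exp(-2t)sin(t + x) + 2exp(-18t)sin(3t + 3x) - 2exp(-50t)sin(5t + 5x)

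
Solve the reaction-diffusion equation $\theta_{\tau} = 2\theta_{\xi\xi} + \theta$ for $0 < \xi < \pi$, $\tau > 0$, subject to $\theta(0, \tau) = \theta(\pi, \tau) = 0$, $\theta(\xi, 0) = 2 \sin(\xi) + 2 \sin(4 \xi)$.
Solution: Substitute $\theta = e^{\tau}u$, i.e. $u = e^{-\tau}\theta$.
By the product rule, $\theta_{\tau} = e^{\tau}(u_{\tau} + u)$, $\theta_{\xi\xi} = e^{\tau}u_{\xi\xi}$.
Substituting into the PDE and dividing by $e^{\tau}$: $u_{\tau} + u = 2u_{\xi\xi} + u$.
The lower-order terms cancel, leaving the standard heat equation $u_{\tau} = 2u_{\xi\xi}$.
Initial data for $u$: $u(\xi,0) = \theta(\xi,0) = 2 \sin(\xi) + 2 \sin(4 \xi)$. The boundary conditions carry over: $u(0,\tau) = u(\pi,\tau) = 0$.
Solve for $u$:
  Using separation of variables $u = X(\xi)G(\tau)$:
  Eigenfunctions: $\sin(n\xi)$, $n = 1, 2, 3, \ldots$
  General solution: $u(\xi, \tau) = \sum c_n \sin(n\xi) e^{-2n^2 \tau}$
  Matching $u(\xi,0) = 2 \sin(\xi) + 2 \sin(4 \xi)$ term by term: $c_1=2, c_4=2$.
Hence $u(\xi,\tau) = 2 e^{-2 \tau} \sin(\xi) + 2 e^{-32 \tau} \sin(4 \xi)$.
Transform back: $\theta(\xi,\tau) = e^{\tau}u(\xi,\tau)$.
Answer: $\theta(\xi, \tau) = 2 e^{-\tau} \sin(\xi) + 2 e^{-31 \tau} \sin(4 \xi)$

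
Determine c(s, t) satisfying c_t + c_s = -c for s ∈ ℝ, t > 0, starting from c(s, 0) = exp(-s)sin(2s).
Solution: Substitute c = exp(-s)u, i.e. u = exp(s)c.
By the product rule, c_s = exp(-s)(u_s - u), c_t = exp(-s)u_t.
Substituting into the PDE and dividing by exp(-s): u_t + (u_s - u) = -u.
The lower-order terms cancel, leaving the standard advection equation u_t + u_s = 0.
Initial data for u: u(s,0) = exp(s)c(s,0) = sin(2s).
Solve for u:
  By method of characteristics (waves move right with speed 1):
  Along characteristics s - t = const, u is constant, so u(s,t) = f(s - t) with f = u(·, 0).
Hence u(s,t) = sin(2s - 2t).
Transform back: c(s,t) = exp(-s)u(s,t).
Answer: c(s, t) = exp(-s)sin(2s - 2t)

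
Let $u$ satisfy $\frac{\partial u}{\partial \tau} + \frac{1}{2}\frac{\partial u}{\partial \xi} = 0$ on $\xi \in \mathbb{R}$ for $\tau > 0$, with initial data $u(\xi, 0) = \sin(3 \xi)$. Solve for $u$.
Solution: By method of characteristics (waves move right with speed 1/2):
Along characteristics $\xi - \frac{1}{2}\tau =$ const, $u$ is constant, so $u(\xi,\tau) = f(\xi - \frac{1}{2}\tau)$ with $f = u( \cdot , 0)$.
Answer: $u(\xi, \tau) = - \sin(3 \tau/2 - 3 \xi)$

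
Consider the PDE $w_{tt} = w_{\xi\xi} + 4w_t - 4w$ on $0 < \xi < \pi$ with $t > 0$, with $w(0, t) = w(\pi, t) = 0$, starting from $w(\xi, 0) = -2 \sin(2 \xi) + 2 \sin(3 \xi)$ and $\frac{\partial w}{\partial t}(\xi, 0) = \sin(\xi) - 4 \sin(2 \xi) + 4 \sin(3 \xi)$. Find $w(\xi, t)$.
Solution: Substitute $w = e^{2t}u$.
Then $w_t = e^{2t}(u_t + 2u)$, $w_{tt} = e^{2t}(u_{tt} + 4u_t + 4u)$, $w_{\xi\xi} = e^{2t}u_{\xi\xi}$; substituting and dividing by $e^{2t}$, the lower-order terms cancel: $u_{tt} = u_{\xi\xi}$ (standard wave equation).
Data for $u$: $u(\xi,0) = w(\xi,0) = -2 \sin(2 \xi) + 2 \sin(3 \xi)$; $u_t(\xi,0) = w_t(\xi,0) - 2w(\xi,0) = \sin(\xi)$. The boundary conditions carry over: $u(0,t) = u(\pi,t) = 0$.
Separating variables: $u = \sum [A_n \cos(\omega_n t) + B_n \sin(\omega_n t)] \sin(n\xi)$, $\omega_n = n$. From ICs ($B_n$ = velocity coefficient / $\omega_n$): $A_2=-2, A_3=2, B_1=1$.
So $u(\xi,t) = \sin(t) \sin(\xi) - 2 \sin(2 \xi) \cos(2 t) + 2 \sin(3 \xi) \cos(3 t)$, and $w(\xi,t) = e^{2t}u(\xi,t)$.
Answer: $w(\xi, t) = e^{2 t} \sin(\xi) \sin(t) - 2 e^{2 t} \sin(2 \xi) \cos(2 t) + 2 e^{2 t} \sin(3 \xi) \cos(3 t)$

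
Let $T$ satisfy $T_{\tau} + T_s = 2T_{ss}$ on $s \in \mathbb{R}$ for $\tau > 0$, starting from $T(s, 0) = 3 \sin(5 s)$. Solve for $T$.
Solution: Change to a moving frame: let $\eta = s - \tau$, $\sigma = \tau$ and write $T(s,\tau) = u(\eta,\sigma)$.
By the chain rule $T_{\tau} = u_{\sigma} - u_{\eta}$, $T_s = u_{\eta}$, $T_{ss} = u_{\eta\eta}$.
Then $T_{\tau} + T_s = u_{\sigma}$: the advection term cancels and the PDE becomes the heat equation $u_{\sigma} = 2u_{\eta\eta}$ on $\eta \in \mathbb{R}$.
Initial data: $u(\eta,0) = T(\eta,0) = 3 \sin(5 \eta)$.
On $\eta \in \mathbb{R}$ each mode satisfies $(\sin(n\eta))'' = -n^2 \sin(n\eta)$, so $e^{-2n^2\sigma} \sin(n\eta)$ solves the heat equation; by superposition $u(\eta,\sigma) = \sum c_n e^{-2n^2\sigma} \sin(n\eta)$.
Reading off the coefficients: $c_5=3$, so $u(\eta,\sigma) = 3 e^{-50 \sigma} \sin(5 \eta)$.
Substituting back $\eta = s - \tau$, $\sigma = \tau$: $T(s,\tau) = u(s - \tau, \tau)$.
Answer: $T(s, \tau) = -3 e^{-50 \tau} \sin(5 \tau - 5 s)$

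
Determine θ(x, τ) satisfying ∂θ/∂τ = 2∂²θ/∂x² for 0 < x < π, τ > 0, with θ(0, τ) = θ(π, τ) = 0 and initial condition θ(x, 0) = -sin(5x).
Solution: Separating variables: θ = Σ c_n exp(-2n²τ) sin(nx). From θ(x,0) = -sin(5x): c_5=-1.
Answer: θ(x, τ) = -exp(-50τ)sin(5x)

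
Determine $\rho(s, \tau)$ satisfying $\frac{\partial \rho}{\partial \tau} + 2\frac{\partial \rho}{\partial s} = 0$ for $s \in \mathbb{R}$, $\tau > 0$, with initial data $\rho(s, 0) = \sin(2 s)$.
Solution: By characteristics ($ds/d\tau = 2$), $\rho(s,\tau) = f(s - 2\tau)$ with $f = \rho( \cdot , 0)$.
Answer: $\rho(s, \tau) = - \sin(4 \tau - 2 s)$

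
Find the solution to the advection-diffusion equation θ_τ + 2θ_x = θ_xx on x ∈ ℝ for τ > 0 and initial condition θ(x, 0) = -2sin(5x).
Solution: Change to a moving frame: let η = x - 2τ, σ = τ and write θ(x,τ) = u(η,σ).
By the chain rule θ_τ = u_σ - 2u_η, θ_x = u_η, θ_xx = u_ηη.
Then θ_τ + 2θ_x = u_σ: the advection term cancels and the PDE becomes the heat equation u_σ = u_ηη on η ∈ ℝ.
Initial data: u(η,0) = θ(η,0) = -2sin(5η).
On η ∈ ℝ each mode satisfies (sin(nη))″ = -n² sin(nη), so exp(-n²σ) sin(nη) solves the heat equation; by superposition u(η,σ) = Σ c_n exp(-n²σ) sin(nη).
Reading off the coefficients: c_5=-2, so u(η,σ) = -2exp(-25σ)sin(5η).
Substituting back η = x - 2τ, σ = τ: θ(x,τ) = u(x - 2τ, τ).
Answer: θ(x, τ) = -2exp(-25τ)sin(5x - 10τ)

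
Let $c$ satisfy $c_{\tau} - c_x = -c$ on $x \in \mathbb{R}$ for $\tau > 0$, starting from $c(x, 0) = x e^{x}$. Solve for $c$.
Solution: Substitute $c = e^{x}u$.
Then $c_x = e^{x}(u_x + u)$, $c_{\tau} = e^{x}u_{\tau}$; substituting and dividing by $e^{x}$, the lower-order terms cancel: $u_{\tau} - u_x = 0$ (standard advection equation).
Data for $u$: $u(x,0) = e^{-x}c(x,0) = x$.
By characteristics ($dx/d\tau = -1$), $u(x,\tau) = f(x + \tau)$ with $f = u( \cdot , 0)$.
So $u(x,\tau) = x + \tau$, and $c(x,\tau) = e^{x}u(x,\tau)$.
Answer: $c(x, \tau) = \tau e^{x} + x e^{x}$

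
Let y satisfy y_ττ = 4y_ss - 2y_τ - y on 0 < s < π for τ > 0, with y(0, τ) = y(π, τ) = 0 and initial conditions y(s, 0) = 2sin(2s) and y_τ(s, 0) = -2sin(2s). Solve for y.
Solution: Substitute y = exp(-τ)u, i.e. u = exp(τ)y.
By the product rule, y_τ = exp(-τ)(u_τ - u), y_ττ = exp(-τ)(u_ττ - 2u_τ + u), y_ss = exp(-τ)u_ss.
Substituting into the PDE and dividing by exp(-τ): u_ττ - 2u_τ + u = 4u_ss - 2(u_τ - u) - u.
The lower-order terms cancel, leaving the standard wave equation u_ττ = 4u_ss.
Initial data for u: u(s,0) = y(s,0) = 2sin(2s); u_τ(s,0) = y_τ(s,0) + y(s,0) = 0. The boundary conditions carry over: u(0,τ) = u(π,τ) = 0.
Solve for u:
  Using separation of variables u = X(s)T(τ):
  Eigenfunctions: sin(ns), n = 1, 2, 3, ...
  General solution: u(s, τ) = Σ [A_n cos(2n τ) + B_n sin(2n τ)] sin(ns)
  From u(s,0) = 2sin(2s): A_2=2. From u_τ(s,0) = 0: all B_n = 0.
Hence u(s,τ) = 2sin(2s)cos(4τ).
Transform back: y(s,τ) = exp(-τ)u(s,τ).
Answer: y(s, τ) = 2exp(-τ)sin(2s)cos(4τ)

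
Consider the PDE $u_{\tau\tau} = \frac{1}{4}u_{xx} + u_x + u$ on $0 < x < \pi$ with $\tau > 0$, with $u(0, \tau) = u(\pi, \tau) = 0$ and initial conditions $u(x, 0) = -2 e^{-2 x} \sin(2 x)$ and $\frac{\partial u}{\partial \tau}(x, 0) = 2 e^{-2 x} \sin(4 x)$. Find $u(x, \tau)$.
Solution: Substitute $u = e^{-2x}w$, i.e. $w = e^{2x}u$.
By the product rule, $u_x = e^{-2x}(w_x - 2w)$, $u_{xx} = e^{-2x}(w_{xx} - 4w_x + 4w)$, $u_{\tau\tau} = e^{-2x}w_{\tau\tau}$.
Substituting into the PDE and dividing by $e^{-2x}$: $w_{\tau\tau} = \frac{1}{4}(w_{xx} - 4w_x + 4w) + (w_x - 2w) + w$.
The lower-order terms cancel, leaving the standard wave equation $w_{\tau\tau} = \frac{1}{4}w_{xx}$.
Initial data for $w$: $w(x,0) = e^{2x}u(x,0) = -2 \sin(2 x)$; $w_{\tau}(x,0) = e^{2x}u_{\tau}(x,0) = 2 \sin(4 x)$. The boundary conditions carry over: $w(0,\tau) = w(\pi,\tau) = 0$.
Solve for $w$:
  Using separation of variables $w = X(x)T(\tau)$:
  Eigenfunctions: $\sin(nx)$, $n = 1, 2, 3, \ldots$
  General solution: $w(x, \tau) = \sum [A_n \cos(n \tau/2) + B_n \sin(n \tau/2)] \sin(nx)$
  From $w(x,0) = -2 \sin(2 x)$: $A_2=-2$. From $w_{\tau}(x,0) = 2 \sin(4 x)$, using $w_{\tau}(x,0) = \sum \omega_n B_n \sin(nx)$ with $\omega_n = n/2$: $B_4 = 2/2 = 1$.
Hence $w(x,\tau) = -2 \sin(2 x) \cos(\tau) + \sin(4 x) \sin(2 \tau)$.
Transform back: $u(x,\tau) = e^{-2x}w(x,\tau)$.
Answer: $u(x, \tau) = e^{-2 x} \sin(2 \tau) \sin(4 x) - 2 e^{-2 x} \sin(2 x) \cos(\tau)$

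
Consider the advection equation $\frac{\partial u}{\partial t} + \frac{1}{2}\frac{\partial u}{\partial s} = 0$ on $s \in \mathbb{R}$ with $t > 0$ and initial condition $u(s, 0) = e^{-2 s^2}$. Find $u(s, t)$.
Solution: By method of characteristics (waves move right with speed 1/2):
Along characteristics $s - \frac{1}{2}t =$ const, $u$ is constant, so $u(s,t) = f(s - \frac{1}{2}t)$ with $f = u( \cdot , 0)$.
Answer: $u(s, t) = e^{-2 (s - t/2)^2}$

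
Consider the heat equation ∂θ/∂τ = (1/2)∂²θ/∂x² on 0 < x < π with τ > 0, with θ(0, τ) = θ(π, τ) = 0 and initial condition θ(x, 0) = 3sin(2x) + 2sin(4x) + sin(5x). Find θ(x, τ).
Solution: Separating variables: θ = Σ c_n exp(-n²τ/2) sin(nx). From θ(x,0) = 3sin(2x) + 2sin(4x) + sin(5x): c_2=3, c_4=2, c_5=1.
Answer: θ(x, τ) = 3exp(-2τ)sin(2x) + 2exp(-8τ)sin(4x) + exp(-25τ/2)sin(5x)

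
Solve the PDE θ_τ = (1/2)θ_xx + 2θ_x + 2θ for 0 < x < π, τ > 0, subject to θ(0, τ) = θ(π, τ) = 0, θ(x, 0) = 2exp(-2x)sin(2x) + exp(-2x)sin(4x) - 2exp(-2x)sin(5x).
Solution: Substitute θ = exp(-2x)u.
Then θ_x = exp(-2x)(u_x - 2u), θ_xx = exp(-2x)(u_xx - 4u_x + 4u), θ_τ = exp(-2x)u_τ; substituting and dividing by exp(-2x), the lower-order terms cancel: u_τ = (1/2)u_xx (standard heat equation).
Data for u: u(x,0) = exp(2x)θ(x,0) = 2sin(2x) + sin(4x) - 2sin(5x). The boundary conditions carry over: u(0,τ) = u(π,τ) = 0.
Separating variables: u = Σ c_n exp(-n²τ/2) sin(nx). From u(x,0) = 2sin(2x) + sin(4x) - 2sin(5x): c_2=2, c_4=1, c_5=-2.
So u(x,τ) = 2exp(-2τ)sin(2x) + exp(-8τ)sin(4x) - 2exp(-25τ/2)sin(5x), and θ(x,τ) = exp(-2x)u(x,τ).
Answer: θ(x, τ) = 2exp(-2x)exp(-2τ)sin(2x) + exp(-2x)exp(-8τ)sin(4x) - 2exp(-2x)exp(-25τ/2)sin(5x)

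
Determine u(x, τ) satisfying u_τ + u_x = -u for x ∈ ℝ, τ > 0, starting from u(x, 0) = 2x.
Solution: Substitute u = exp(-τ)w.
Then u_τ = exp(-τ)(w_τ - w), u_x = exp(-τ)w_x; substituting and dividing by exp(-τ), the lower-order terms cancel: w_τ + w_x = 0 (standard advection equation).
Data for w: w(x,0) = u(x,0) = 2x.
By characteristics (dx/dτ = 1), w(x,τ) = f(x - τ) with f = w(·, 0).
So w(x,τ) = 2x - 2τ, and u(x,τ) = exp(-τ)w(x,τ).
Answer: u(x, τ) = 2xexp(-τ) - 2τexp(-τ)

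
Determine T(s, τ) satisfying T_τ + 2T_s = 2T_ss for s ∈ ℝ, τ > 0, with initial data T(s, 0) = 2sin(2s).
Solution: Moving frame: η = s - 2τ, σ = τ, T = u(η,σ), so T_τ = u_σ - 2u_η and T_ss = u_ηη.
Hence T_τ + 2T_s = u_σ and the PDE becomes the heat equation u_σ = 2u_ηη on η ∈ ℝ.
Initial data: u(η,0) = T(η,0) = 2sin(2η). Each mode sin(nη) decays as exp(-2n²σ) on ℝ, so u(η,σ) = Σ c_n exp(-2n²σ) sin(nη) with c_2=2: u(η,σ) = 2exp(-8σ)sin(2η).
Substituting back: T(s,τ) = u(s - 2τ, τ).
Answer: T(s, τ) = 2exp(-8τ)sin(2s - 4τ)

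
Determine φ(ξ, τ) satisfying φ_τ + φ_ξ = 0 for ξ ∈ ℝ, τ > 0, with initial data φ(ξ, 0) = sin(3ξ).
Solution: By characteristics (dξ/dτ = 1), φ(ξ,τ) = f(ξ - τ) with f = φ(·, 0).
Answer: φ(ξ, τ) = sin(3ξ - 3τ)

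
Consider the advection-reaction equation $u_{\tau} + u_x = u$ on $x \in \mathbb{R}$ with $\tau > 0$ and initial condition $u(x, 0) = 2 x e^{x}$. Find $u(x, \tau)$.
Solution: Substitute $u = e^{x}w$, i.e. $w = e^{-x}u$.
By the product rule, $u_x = e^{x}(w_x + w)$, $u_{\tau} = e^{x}w_{\tau}$.
Substituting into the PDE and dividing by $e^{x}$: $w_{\tau} + (w_x + w) = w$.
The lower-order terms cancel, leaving the standard advection equation $w_{\tau} + w_x = 0$.
Initial data for $w$: $w(x,0) = e^{-x}u(x,0) = 2 x$.
Solve for $w$:
  By method of characteristics (waves move right with speed 1):
  Along characteristics $x - \tau =$ const, $w$ is constant, so $w(x,\tau) = f(x - \tau)$ with $f = w( \cdot , 0)$.
Hence $w(x,\tau) = 2 x - 2 \tau$.
Transform back: $u(x,\tau) = e^{x}w(x,\tau)$.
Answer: $u(x, \tau) = -2 \tau e^{x} + 2 x e^{x}$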